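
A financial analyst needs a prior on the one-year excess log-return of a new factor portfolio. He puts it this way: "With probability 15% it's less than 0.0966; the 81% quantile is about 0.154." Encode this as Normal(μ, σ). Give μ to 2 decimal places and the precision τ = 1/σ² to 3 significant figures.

For Normal(μ,σ), the p-quantile is μ + z_p·σ. Here z_{0.15} = -1.036, z_{0.81} = 0.8779.
So 0.0966 = μ − 1.036σ and 0.154 = μ + 0.8779σ.
Subtracting: σ = (0.154 − 0.0966)/(0.8779 − (-1.036)) = 0.03.
Then μ = 0.0966 − (-1.036)·0.03 = 0.13.
Precision τ = 1/σ² = 1/0.02998² = 1110.

μ = 0.13, τ = 1110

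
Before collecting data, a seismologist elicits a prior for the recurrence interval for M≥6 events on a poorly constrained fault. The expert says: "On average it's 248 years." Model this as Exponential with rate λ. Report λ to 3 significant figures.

λ ≈ 0.00403

Exponential mean = 1/λ, so λ = 1/248.0 = 0.00403.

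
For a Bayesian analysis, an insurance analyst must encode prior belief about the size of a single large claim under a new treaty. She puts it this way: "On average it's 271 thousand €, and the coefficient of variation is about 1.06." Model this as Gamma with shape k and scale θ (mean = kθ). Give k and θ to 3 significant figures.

For Gamma(k, scale θ): mean = kθ, variance = kθ², so CV = 1/√k.
CV = 1.06, hence k = 1/CV² = 0.89.
Then θ = mean/k = 271/0.89 = 304.

k ≈ 0.89, θ ≈ 304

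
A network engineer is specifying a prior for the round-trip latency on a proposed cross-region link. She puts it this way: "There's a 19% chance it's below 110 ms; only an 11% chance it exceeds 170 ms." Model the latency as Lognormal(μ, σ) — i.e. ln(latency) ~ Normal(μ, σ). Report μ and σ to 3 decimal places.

μ ≈ 4.882, σ ≈ 0.207

If T ~ Lognormal(μ,σ) then ln T ~ Normal(μ,σ), so the p-quantile of ln T is μ + z_p·σ.
ln(110) = 4.7 and ln(170) = 5.136; z_{0.19} = -0.8779, z_{0.89} = 1.227.
σ = (5.136 − 4.7)/(1.227 − (-0.8779)) = 0.207.
μ = 4.7 − (-0.8779)·0.207 = 4.882.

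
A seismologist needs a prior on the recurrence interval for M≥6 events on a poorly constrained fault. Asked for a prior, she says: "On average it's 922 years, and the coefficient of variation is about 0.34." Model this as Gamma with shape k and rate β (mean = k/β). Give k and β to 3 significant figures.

For Gamma(k, rate β): mean = k/β, variance = k/β², so CV = 1/√k.
CV = 0.34, hence k = 1/CV² = 8.65.
Then β = k/mean = 8.65/922 = 0.00938.

k ≈ 8.65, β ≈ 0.00938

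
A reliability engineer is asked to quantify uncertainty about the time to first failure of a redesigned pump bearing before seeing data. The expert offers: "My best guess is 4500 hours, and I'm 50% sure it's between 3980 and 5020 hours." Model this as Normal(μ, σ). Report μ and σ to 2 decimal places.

A symmetric 50% interval runs μ ± z·σ with z = 0.6745.
Half-width = 520, so σ = 520/0.6745 = 770.95.
μ is the stated best guess, 4500.00.

μ = 4500.00, σ = 770.95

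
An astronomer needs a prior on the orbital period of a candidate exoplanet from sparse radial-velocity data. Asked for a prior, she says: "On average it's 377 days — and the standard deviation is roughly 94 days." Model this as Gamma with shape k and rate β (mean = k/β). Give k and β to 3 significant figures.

k ≈ 16.1, β ≈ 0.0427

For Gamma(k, rate β): mean = k/β, variance = k/β², so CV = 1/√k.
CV = SD/mean = 94/377 = 0.2493, hence k = 1/CV² = 16.1.
Then β = k/mean = 16.1/377 = 0.0427.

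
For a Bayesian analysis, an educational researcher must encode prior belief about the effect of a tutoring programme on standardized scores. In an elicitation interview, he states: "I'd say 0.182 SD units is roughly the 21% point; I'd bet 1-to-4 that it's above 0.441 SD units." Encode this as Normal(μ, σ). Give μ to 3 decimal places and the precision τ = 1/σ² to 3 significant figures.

μ = 0.309, τ = 40.5

The p-quantile of Normal(μ,σ) is μ + z_p·σ, with z_{0.21} = -0.8064 and z_{0.8} = 0.8416.
Eliminate σ: μ = (z₂·x₁ − z₁·x₂)/(z₂ − z₁) = (0.8416·0.182 − (-0.8064)·0.441)/1.648 = 0.309.
Then σ = (x₂ − x₁)/(z₂ − z₁) = (0.441 − 0.182)/1.648 = 0.157.
Precision τ = 1/σ² = 1/0.1572² = 40.5.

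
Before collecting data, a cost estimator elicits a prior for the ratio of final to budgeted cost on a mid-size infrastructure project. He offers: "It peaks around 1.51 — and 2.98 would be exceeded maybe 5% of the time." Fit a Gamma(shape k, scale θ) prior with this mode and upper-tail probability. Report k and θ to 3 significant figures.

Gamma(k,θ) with k>1 has mode (k−1)θ, so θ = 1.51/(k−1).
Need P(X < 2.98) = 0.95 with θ tied to k this way. Start at k = 2, θ = 1.51: P(X<2.98) ≈ 0.587.
Too low — raise k to concentrate. Iterating converges to k ≈ 7.
Then θ = 1.51/(7−1) ≈ 0.252.

k ≈ 7, θ ≈ 0.252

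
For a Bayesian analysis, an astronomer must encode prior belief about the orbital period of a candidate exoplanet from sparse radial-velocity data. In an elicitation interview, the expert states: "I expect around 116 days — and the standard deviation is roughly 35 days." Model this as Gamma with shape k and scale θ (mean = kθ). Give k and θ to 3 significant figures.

k ≈ 11, θ ≈ 10.6

For Gamma(k, scale θ): mean = kθ, variance = kθ², so CV = 1/√k.
CV = SD/mean = 35/116 = 0.3017, hence k = 1/CV² = 11.
Then θ = mean/k = 116/11 = 10.6.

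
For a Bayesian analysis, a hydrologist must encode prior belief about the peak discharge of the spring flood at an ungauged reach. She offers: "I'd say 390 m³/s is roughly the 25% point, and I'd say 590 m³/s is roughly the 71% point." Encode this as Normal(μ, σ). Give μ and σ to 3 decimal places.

μ = 499.863, σ = 162.883

The p-quantile of Normal(μ,σ) is μ + z_p·σ, with z_{0.25} = -0.6745 and z_{0.71} = 0.5534.
Eliminate σ: μ = (z₂·x₁ − z₁·x₂)/(z₂ − z₁) = (0.5534·390 − (-0.6745)·590)/1.228 = 499.863.
Then σ = (x₂ − x₁)/(z₂ − z₁) = (590 − 390)/1.228 = 162.883.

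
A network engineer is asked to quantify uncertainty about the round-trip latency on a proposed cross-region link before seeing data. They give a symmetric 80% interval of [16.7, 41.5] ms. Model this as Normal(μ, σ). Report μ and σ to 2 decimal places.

A symmetric 80% interval runs μ ± z·σ with z = 1.282.
Half-width = 12.4, so σ = 12.4/1.282 = 9.68.
μ is the interval midpoint, 29.10.

μ = 29.10, σ = 9.68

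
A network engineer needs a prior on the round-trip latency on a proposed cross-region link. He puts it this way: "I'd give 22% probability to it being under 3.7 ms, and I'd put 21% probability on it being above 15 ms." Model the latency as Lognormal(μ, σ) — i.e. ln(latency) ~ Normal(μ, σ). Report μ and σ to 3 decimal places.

μ ≈ 1.993, σ ≈ 0.887

If T ~ Lognormal(μ,σ) then ln T ~ Normal(μ,σ), so the p-quantile of ln T is μ + z_p·σ.
ln(3.7) = 1.308 and ln(15) = 2.708; z_{0.22} = -0.7722, z_{0.79} = 0.8064.
σ = (2.708 − 1.308)/(0.8064 − (-0.7722)) = 0.887.
μ = 1.308 − (-0.7722)·0.887 = 1.993.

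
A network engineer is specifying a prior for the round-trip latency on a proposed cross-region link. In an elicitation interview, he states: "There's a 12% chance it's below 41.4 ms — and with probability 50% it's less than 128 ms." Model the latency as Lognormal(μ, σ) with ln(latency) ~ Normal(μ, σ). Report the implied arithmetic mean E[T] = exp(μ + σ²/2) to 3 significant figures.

If T ~ Lognormal(μ,σ) then ln T ~ Normal(μ,σ), so the p-quantile of ln T is μ + z_p·σ.
ln(41.4) = 3.723 and ln(128) = 4.852; z_{0.12} = -1.175, z_{0.5} = 0.
σ = (4.852 − 3.723)/(0 − (-1.175)) = 0.961.
μ = 3.723 − (-1.175)·0.961 = 4.852.
E[T] = exp(μ + σ²/2) = exp(4.852 + 0.4614) = 203 ms.

E[T] ≈ 203 ms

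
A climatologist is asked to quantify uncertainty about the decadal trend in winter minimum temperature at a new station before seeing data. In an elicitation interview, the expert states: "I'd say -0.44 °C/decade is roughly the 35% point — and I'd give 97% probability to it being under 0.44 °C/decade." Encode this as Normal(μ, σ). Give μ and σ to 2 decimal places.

μ = -0.29, σ = 0.39

For Normal(μ,σ), the p-quantile is μ + z_p·σ. Here z_{0.35} = -0.3853, z_{0.97} = 1.881.
So -0.44 = μ − 0.3853σ and 0.44 = μ + 1.881σ.
Subtracting: σ = (0.44 − -0.44)/(1.881 − (-0.3853)) = 0.39.
Then μ = -0.44 − (-0.3853)·0.39 = -0.29.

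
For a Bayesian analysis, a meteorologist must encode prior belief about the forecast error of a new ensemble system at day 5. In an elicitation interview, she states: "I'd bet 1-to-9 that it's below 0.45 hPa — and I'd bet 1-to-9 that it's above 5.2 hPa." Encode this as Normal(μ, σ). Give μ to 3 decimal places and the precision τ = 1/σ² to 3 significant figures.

μ = 2.825, τ = 0.291

For Normal(μ,σ), the p-quantile is μ + z_p·σ. Here z_{0.1} = -1.282, z_{0.9} = 1.282.
So 0.45 = μ − 1.282σ and 5.2 = μ + 1.282σ.
Subtracting: σ = (5.2 − 0.45)/(1.282 − (-1.282)) = 1.853.
Then μ = 0.45 − (-1.282)·1.853 = 2.825.
Precision τ = 1/σ² = 1/1.853² = 0.291.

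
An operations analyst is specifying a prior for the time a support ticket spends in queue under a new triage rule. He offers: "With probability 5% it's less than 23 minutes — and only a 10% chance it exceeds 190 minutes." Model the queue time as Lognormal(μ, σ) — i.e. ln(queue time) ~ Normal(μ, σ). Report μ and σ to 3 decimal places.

μ ≈ 4.322, σ ≈ 0.722

If T ~ Lognormal(μ,σ) then ln T ~ Normal(μ,σ), so the p-quantile of ln T is μ + z_p·σ.
ln(23) = 3.135 and ln(190) = 5.247; z_{0.05} = -1.645, z_{0.9} = 1.282.
σ = (5.247 − 3.135)/(1.282 − (-1.645)) = 0.722.
μ = 3.135 − (-1.645)·0.722 = 4.322.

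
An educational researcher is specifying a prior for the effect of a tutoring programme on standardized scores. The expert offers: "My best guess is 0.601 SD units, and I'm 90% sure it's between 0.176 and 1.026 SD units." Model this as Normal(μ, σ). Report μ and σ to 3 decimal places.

A symmetric 90% interval runs μ ± z·σ with z = 1.645.
Half-width = 0.425, so σ = 0.425/1.645 = 0.258.
μ is the stated best guess, 0.601.

μ = 0.601, σ = 0.258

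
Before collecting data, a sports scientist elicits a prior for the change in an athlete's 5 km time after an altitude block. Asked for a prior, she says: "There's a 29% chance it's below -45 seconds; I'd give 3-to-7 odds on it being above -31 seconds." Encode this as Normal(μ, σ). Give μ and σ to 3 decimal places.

For Normal(μ,σ), the p-quantile is μ + z_p·σ. Here z_{0.29} = -0.5534, z_{0.7} = 0.5244.
So -45 = μ − 0.5534σ and -31 = μ + 0.5244σ.
Subtracting: σ = (-31 − -45)/(0.5244 − (-0.5534)) = 12.990.
Then μ = -45 − (-0.5534)·12.990 = -37.812.

μ = -37.812, σ = 12.990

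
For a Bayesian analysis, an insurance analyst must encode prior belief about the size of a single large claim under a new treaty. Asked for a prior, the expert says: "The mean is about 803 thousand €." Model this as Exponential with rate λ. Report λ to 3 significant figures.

Exponential mean = 1/λ, so λ = 1/803.0 = 0.00125.

λ ≈ 0.00125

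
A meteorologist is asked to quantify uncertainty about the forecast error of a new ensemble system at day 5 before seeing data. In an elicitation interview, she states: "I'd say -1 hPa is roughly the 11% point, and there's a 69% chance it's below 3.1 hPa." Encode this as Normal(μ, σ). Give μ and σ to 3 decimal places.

The p-quantile of Normal(μ,σ) is μ + z_p·σ, with z_{0.11} = -1.227 and z_{0.69} = 0.4959.
Eliminate σ: μ = (z₂·x₁ − z₁·x₂)/(z₂ − z₁) = (0.4959·-1 − (-1.227)·3.1)/1.722 = 1.920.
Then σ = (x₂ − x₁)/(z₂ − z₁) = (3.1 − -1)/1.722 = 2.380.

μ = 1.920, σ = 2.380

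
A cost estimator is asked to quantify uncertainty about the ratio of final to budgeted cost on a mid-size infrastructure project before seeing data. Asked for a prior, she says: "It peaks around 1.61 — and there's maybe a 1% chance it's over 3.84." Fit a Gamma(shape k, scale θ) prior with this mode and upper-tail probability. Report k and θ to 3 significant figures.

k ≈ 7.28, θ ≈ 0.257

Gamma(k,θ) with k>1 has mode (k−1)θ, so θ = 1.61/(k−1).
Need P(X < 3.84) = 0.99 with θ tied to k this way. Start at k = 2, θ = 1.61: P(X<3.84) ≈ 0.688.
Too low — raise k to concentrate. Iterating converges to k ≈ 7.28.
Then θ = 1.61/(7.28−1) ≈ 0.257.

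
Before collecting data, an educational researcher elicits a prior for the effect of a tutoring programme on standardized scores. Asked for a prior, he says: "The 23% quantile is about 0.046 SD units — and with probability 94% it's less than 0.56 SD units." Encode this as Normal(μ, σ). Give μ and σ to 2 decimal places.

The p-quantile of Normal(μ,σ) is μ + z_p·σ, with z_{0.23} = -0.7388 and z_{0.94} = 1.555.
Eliminate σ: μ = (z₂·x₁ − z₁·x₂)/(z₂ − z₁) = (1.555·0.046 − (-0.7388)·0.56)/2.294 = 0.21.
Then σ = (x₂ − x₁)/(z₂ − z₁) = (0.56 − 0.046)/2.294 = 0.22.

μ = 0.21, σ = 0.22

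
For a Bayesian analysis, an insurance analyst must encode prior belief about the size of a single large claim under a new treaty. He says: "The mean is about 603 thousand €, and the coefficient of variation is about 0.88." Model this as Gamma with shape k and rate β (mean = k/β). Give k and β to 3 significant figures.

k ≈ 1.29, β ≈ 0.00214

For Gamma(k, rate β): mean = k/β, variance = k/β², so CV = 1/√k.
CV = 0.88, hence k = 1/CV² = 1.29.
Then β = k/mean = 1.29/603 = 0.00214.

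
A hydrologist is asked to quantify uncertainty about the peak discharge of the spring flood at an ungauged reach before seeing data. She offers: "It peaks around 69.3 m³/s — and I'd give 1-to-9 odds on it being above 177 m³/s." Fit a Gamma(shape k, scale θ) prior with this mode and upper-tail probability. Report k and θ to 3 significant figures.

k ≈ 3.18, θ ≈ 31.7

Gamma(k,θ) with k>1 has mode (k−1)θ, so θ = 69.3/(k−1).
Need P(X < 177) = 0.9 with θ tied to k this way. Start at k = 2, θ = 69.3: P(X<177) ≈ 0.724.
Too low — raise k to concentrate. Iterating converges to k ≈ 3.18.
Then θ = 69.3/(3.18−1) ≈ 31.7.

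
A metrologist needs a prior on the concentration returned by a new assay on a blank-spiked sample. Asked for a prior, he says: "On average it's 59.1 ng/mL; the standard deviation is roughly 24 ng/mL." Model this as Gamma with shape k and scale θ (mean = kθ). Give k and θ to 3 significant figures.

For Gamma(k, scale θ): mean = kθ, variance = kθ², so CV = 1/√k.
CV = SD/mean = 24/59.1 = 0.4061, hence k = 1/CV² = 6.06.
Then θ = mean/k = 59.1/6.06 = 9.75.

k ≈ 6.06, θ ≈ 9.75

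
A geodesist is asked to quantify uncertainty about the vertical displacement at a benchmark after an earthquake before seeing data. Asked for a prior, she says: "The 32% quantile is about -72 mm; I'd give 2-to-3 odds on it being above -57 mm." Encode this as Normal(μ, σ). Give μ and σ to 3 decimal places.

The p-quantile of Normal(μ,σ) is μ + z_p·σ, with z_{0.32} = -0.4677 and z_{0.6} = 0.2533.
Eliminate σ: μ = (z₂·x₁ − z₁·x₂)/(z₂ − z₁) = (0.2533·-72 − (-0.4677)·-57)/0.721 = -62.270.
Then σ = (x₂ − x₁)/(z₂ − z₁) = (-57 − -72)/0.721 = 20.803.

μ = -62.270, σ = 20.803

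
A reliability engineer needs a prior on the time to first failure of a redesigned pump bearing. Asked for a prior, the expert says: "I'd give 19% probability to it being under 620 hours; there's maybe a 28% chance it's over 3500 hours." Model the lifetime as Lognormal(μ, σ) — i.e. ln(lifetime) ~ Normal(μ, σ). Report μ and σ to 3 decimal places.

μ ≈ 7.470, σ ≈ 1.185

If T ~ Lognormal(μ,σ) then ln T ~ Normal(μ,σ), so the p-quantile of ln T is μ + z_p·σ.
ln(620) = 6.43 and ln(3500) = 8.161; z_{0.19} = -0.8779, z_{0.72} = 0.5828.
σ = (8.161 − 6.43)/(0.5828 − (-0.8779)) = 1.185.
μ = 6.43 − (-0.8779)·1.185 = 7.470.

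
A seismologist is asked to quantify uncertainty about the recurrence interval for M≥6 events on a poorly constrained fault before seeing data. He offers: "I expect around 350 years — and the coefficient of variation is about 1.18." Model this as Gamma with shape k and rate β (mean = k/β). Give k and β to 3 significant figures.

k ≈ 0.718, β ≈ 0.00205

For Gamma(k, rate β): mean = k/β, variance = k/β², so CV = 1/√k.
CV = 1.18, hence k = 1/CV² = 0.718.
Then β = k/mean = 0.718/350 = 0.00205.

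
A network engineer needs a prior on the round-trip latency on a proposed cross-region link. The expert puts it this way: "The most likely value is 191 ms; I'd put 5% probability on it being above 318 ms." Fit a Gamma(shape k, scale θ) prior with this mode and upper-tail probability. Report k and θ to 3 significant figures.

Gamma(k,θ) with k>1 has mode (k−1)θ, so θ = 191/(k−1).
Need P(X < 318) = 0.95 with θ tied to k this way. Start at k = 2, θ = 191: P(X<318) ≈ 0.496.
Too low — raise k to concentrate. Iterating converges to k ≈ 11.7.
Then θ = 191/(11.7−1) ≈ 17.8.

k ≈ 11.7, θ ≈ 17.8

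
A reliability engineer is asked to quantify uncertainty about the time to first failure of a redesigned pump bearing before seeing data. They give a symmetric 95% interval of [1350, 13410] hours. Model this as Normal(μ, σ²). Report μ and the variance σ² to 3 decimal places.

μ = 7380.000, σ² = 9465388.462

A symmetric 95% interval runs μ ± z·σ with z = 1.96.
Half-width = 6030, so σ = 6030/1.96 = 3076.5871 and σ² = 9465388.462.
μ is the interval midpoint, 7380.000.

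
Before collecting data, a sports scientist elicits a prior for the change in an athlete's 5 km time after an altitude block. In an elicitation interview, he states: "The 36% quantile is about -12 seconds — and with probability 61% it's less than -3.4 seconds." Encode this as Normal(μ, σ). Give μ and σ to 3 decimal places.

μ = -7.166, σ = 13.484

For Normal(μ,σ), the p-quantile is μ + z_p·σ. Here z_{0.36} = -0.3585, z_{0.61} = 0.2793.
So -12 = μ − 0.3585σ and -3.4 = μ + 0.2793σ.
Subtracting: σ = (-3.4 − -12)/(0.2793 − (-0.3585)) = 13.484.
Then μ = -12 − (-0.3585)·13.484 = -7.166.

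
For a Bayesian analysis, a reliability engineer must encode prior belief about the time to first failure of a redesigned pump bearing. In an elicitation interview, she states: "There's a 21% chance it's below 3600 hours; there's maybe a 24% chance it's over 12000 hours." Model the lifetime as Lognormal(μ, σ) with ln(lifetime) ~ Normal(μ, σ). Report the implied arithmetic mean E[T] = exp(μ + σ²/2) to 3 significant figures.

E[T] ≈ 9390 hours

If T ~ Lognormal(μ,σ) then ln T ~ Normal(μ,σ), so the p-quantile of ln T is μ + z_p·σ.
ln(3600) = 8.189 and ln(12000) = 9.393; z_{0.21} = -0.8064, z_{0.76} = 0.7063.
σ = (9.393 − 8.189)/(0.7063 − (-0.8064)) = 0.796.
μ = 8.189 − (-0.8064)·0.796 = 8.831.
E[T] = exp(μ + σ²/2) = exp(8.831 + 0.3167) = 9390 hours.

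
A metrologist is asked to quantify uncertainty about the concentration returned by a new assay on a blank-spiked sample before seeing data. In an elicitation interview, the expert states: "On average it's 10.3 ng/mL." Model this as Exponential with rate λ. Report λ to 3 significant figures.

λ ≈ 0.0971

Exponential mean = 1/λ, so λ = 1/10.3 = 0.0971.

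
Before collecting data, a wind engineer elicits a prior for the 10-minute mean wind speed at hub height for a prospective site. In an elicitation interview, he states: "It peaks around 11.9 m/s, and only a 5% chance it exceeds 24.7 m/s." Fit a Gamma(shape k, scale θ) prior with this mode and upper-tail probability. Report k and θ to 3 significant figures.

Gamma(k,θ) with k>1 has mode (k−1)θ, so θ = 11.9/(k−1).
Need P(X < 24.7) = 0.95 with θ tied to k this way. Start at k = 2, θ = 11.9: P(X<24.7) ≈ 0.614.
Too low — raise k to concentrate. Iterating converges to k ≈ 6.18.
Then θ = 11.9/(6.18−1) ≈ 2.3.

k ≈ 6.18, θ ≈ 2.3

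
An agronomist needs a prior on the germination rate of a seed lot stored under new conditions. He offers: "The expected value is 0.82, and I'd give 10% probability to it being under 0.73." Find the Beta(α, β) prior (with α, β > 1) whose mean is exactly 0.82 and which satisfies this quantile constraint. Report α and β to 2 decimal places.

With mean 0.82 fixed, write α = 0.82s, β = 0.18s where s = α+β.
Need P(θ < 0.73) = 0.1 under Beta(0.82s, 0.18s). Normal approximation: (q−m)/√(m(1−m)/s) ≈ z_{0.1} = -1.28, so s ≈ 0.82·0.18·(-1.28)²/(0.73−0.82)² = 29.9.
At s = 29.9: P(θ<0.73) ≈ 0.106. Adjusting to match 0.1 gives s ≈ 31.95.
So α = 0.82·31.95 ≈ 26.20, β = 0.18·31.95 ≈ 5.75.

α ≈ 26.20, β ≈ 5.75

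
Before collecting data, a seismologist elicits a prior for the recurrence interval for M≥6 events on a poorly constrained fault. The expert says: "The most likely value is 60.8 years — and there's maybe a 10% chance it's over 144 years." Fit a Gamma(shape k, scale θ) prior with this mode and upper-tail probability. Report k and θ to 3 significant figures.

k ≈ 3.59, θ ≈ 23.5

Gamma(k,θ) with k>1 has mode (k−1)θ, so θ = 60.8/(k−1).
Need P(X < 144) = 0.9 with θ tied to k this way. Start at k = 2, θ = 60.8: P(X<144) ≈ 0.685.
Too low — raise k to concentrate. Iterating converges to k ≈ 3.59.
Then θ = 60.8/(3.59−1) ≈ 23.5.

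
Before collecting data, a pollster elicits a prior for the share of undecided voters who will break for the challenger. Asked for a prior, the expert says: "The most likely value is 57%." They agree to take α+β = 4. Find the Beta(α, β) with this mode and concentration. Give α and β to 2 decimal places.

α = 2.14, β = 1.86

For α,β > 1 the Beta mode is (α−1)/(α+β−2). With α+β = 4, the mode is (α−1)/2.
Set (α−1)/2 = 0.57 → α = 1 + 0.57·2 = 2.14.
β = 4 − α = 1.86.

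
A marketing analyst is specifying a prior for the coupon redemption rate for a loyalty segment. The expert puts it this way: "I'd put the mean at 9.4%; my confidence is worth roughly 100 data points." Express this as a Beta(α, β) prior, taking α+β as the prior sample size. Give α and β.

Under the effective-sample-size interpretation, Beta(α, β) has prior mean α/(α+β) and prior sample size α+β.
So α+β = 100 and α/(α+β) = 0.094, giving α = 0.094·100 = 9.4 and β = 100 − 9.4 = 90.6.

α = 9.4, β = 90.6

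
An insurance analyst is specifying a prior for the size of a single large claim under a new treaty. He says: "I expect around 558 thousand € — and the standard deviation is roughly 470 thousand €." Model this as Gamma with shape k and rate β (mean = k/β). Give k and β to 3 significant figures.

For Gamma(k, rate β): mean = k/β, variance = k/β², so CV = 1/√k.
CV = SD/mean = 470/558 = 0.8423, hence k = 1/CV² = 1.41.
Then β = k/mean = 1.41/558 = 0.00253.

k ≈ 1.41, β ≈ 0.00253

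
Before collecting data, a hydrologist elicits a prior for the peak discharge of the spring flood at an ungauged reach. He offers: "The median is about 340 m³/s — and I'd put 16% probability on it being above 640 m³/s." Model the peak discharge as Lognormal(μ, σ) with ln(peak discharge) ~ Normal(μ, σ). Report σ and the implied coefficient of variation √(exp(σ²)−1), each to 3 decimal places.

If T ~ Lognormal(μ,σ) then ln T ~ Normal(μ,σ), so the p-quantile of ln T is μ + z_p·σ.
ln(340) = 5.829 and ln(640) = 6.461; z_{0.5} = 0, z_{0.84} = 0.9945.
σ = (6.461 − 5.829)/(0.9945 − (0)) = 0.636.
μ = 5.829 − (0)·0.636 = 5.829.
CV = √(exp(σ²)−1) = √(exp(0.4046)−1) = 0.706.

σ ≈ 0.636, CV ≈ 0.706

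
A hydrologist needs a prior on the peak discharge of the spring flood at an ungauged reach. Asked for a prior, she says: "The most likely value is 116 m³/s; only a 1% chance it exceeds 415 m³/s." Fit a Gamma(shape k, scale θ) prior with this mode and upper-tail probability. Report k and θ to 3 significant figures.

k ≈ 3.65, θ ≈ 43.8

Gamma(k,θ) with k>1 has mode (k−1)θ, so θ = 116/(k−1).
Need P(X < 415) = 0.99 with θ tied to k this way. Start at k = 2, θ = 116: P(X<415) ≈ 0.872.
Too low — raise k to concentrate. Iterating converges to k ≈ 3.65.
Then θ = 116/(3.65−1) ≈ 43.8.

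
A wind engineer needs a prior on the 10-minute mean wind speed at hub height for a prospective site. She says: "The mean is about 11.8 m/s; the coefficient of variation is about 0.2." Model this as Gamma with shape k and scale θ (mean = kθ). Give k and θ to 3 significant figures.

For Gamma(k, scale θ): mean = kθ, variance = kθ², so CV = 1/√k.
CV = 0.2, hence k = 1/CV² = 25.
Then θ = mean/k = 11.8/25 = 0.472.

k ≈ 25, θ ≈ 0.472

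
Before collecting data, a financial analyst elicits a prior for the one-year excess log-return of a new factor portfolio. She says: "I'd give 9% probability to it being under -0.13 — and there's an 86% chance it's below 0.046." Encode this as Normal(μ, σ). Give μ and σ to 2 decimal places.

The p-quantile of Normal(μ,σ) is μ + z_p·σ, with z_{0.09} = -1.341 and z_{0.86} = 1.08.
Eliminate σ: μ = (z₂·x₁ − z₁·x₂)/(z₂ − z₁) = (1.08·-0.13 − (-1.341)·0.046)/2.421 = -0.03.
Then σ = (x₂ − x₁)/(z₂ − z₁) = (0.046 − -0.13)/2.421 = 0.07.

μ = -0.03, σ = 0.07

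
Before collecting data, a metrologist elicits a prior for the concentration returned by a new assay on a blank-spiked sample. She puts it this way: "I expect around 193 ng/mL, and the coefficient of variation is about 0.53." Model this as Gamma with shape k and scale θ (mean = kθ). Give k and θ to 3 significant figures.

k ≈ 3.56, θ ≈ 54.2

For Gamma(k, scale θ): mean = kθ, variance = kθ², so CV = 1/√k.
CV = 0.53, hence k = 1/CV² = 3.56.
Then θ = mean/k = 193/3.56 = 54.2.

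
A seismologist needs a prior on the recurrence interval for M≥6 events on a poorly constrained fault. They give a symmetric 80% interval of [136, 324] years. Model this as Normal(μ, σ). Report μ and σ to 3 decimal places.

μ = 230.000, σ = 73.349

A symmetric 80% interval runs μ ± z·σ with z = 1.282.
Half-width = 94, so σ = 94/1.282 = 73.349.
μ is the interval midpoint, 230.000.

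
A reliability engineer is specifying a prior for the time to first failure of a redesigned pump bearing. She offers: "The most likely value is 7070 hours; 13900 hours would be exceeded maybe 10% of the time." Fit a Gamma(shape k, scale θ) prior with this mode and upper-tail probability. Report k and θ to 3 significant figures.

k ≈ 5.19, θ ≈ 1690

Gamma(k,θ) with k>1 has mode (k−1)θ, so θ = 7070/(k−1).
Need P(X < 13900) = 0.9 with θ tied to k this way. Start at k = 2, θ = 7070: P(X<13900) ≈ 0.585.
Too low — raise k to concentrate. Iterating converges to k ≈ 5.19.
Then θ = 7070/(5.19−1) ≈ 1690.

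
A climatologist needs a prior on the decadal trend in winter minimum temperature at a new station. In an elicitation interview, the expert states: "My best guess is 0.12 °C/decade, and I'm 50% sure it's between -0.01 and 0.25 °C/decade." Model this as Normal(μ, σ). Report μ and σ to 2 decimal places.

μ = 0.12, σ = 0.19

A symmetric 50% interval runs μ ± z·σ with z = 0.6745.
Half-width = 0.13, so σ = 0.13/0.6745 = 0.19.
μ is the stated best guess, 0.12.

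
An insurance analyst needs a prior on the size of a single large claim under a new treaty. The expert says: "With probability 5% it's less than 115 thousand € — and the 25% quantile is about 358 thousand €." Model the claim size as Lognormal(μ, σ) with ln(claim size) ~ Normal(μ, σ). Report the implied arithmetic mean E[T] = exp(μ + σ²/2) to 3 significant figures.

E[T] ≈ 1560 thousand €

If T ~ Lognormal(μ,σ) then ln T ~ Normal(μ,σ), so the p-quantile of ln T is μ + z_p·σ.
ln(115) = 4.745 and ln(358) = 5.881; z_{0.05} = -1.645, z_{0.25} = -0.6745.
σ = (5.881 − 4.745)/(-0.6745 − (-1.645)) = 1.170.
μ = 4.745 − (-1.645)·1.170 = 6.670.
E[T] = exp(μ + σ²/2) = exp(6.670 + 0.6848) = 1560 thousand €.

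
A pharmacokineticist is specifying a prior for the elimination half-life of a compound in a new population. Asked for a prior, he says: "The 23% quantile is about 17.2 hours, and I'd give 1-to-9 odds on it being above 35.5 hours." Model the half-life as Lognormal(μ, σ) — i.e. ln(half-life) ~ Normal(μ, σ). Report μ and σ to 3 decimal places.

μ ≈ 3.110, σ ≈ 0.359

If T ~ Lognormal(μ,σ) then ln T ~ Normal(μ,σ), so the p-quantile of ln T is μ + z_p·σ.
ln(17.2) = 2.845 and ln(35.5) = 3.57; z_{0.23} = -0.7388, z_{0.9} = 1.282.
σ = (3.57 − 2.845)/(1.282 − (-0.7388)) = 0.359.
μ = 2.845 − (-0.7388)·0.359 = 3.110.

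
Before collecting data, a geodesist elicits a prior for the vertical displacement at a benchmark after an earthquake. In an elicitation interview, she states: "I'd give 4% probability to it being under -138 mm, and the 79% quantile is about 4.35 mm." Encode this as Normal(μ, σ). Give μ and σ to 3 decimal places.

μ = -40.542, σ = 55.668

For Normal(μ,σ), the p-quantile is μ + z_p·σ. Here z_{0.04} = -1.751, z_{0.79} = 0.8064.
So -138 = μ − 1.751σ and 4.35 = μ + 0.8064σ.
Subtracting: σ = (4.35 − -138)/(0.8064 − (-1.751)) = 55.668.
Then μ = -138 − (-1.751)·55.668 = -40.542.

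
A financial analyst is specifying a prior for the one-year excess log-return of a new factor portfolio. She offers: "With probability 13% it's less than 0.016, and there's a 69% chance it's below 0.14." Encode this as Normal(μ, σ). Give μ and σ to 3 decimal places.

μ = 0.102, σ = 0.076

The p-quantile of Normal(μ,σ) is μ + z_p·σ, with z_{0.13} = -1.126 and z_{0.69} = 0.4959.
Eliminate σ: μ = (z₂·x₁ − z₁·x₂)/(z₂ − z₁) = (0.4959·0.016 − (-1.126)·0.14)/1.622 = 0.102.
Then σ = (x₂ − x₁)/(z₂ − z₁) = (0.14 − 0.016)/1.622 = 0.076.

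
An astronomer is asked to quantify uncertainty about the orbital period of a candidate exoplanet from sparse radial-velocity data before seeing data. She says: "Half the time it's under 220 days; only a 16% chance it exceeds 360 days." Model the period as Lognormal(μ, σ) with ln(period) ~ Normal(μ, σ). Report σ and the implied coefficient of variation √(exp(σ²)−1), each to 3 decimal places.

σ ≈ 0.495, CV ≈ 0.527

If T ~ Lognormal(μ,σ) then ln T ~ Normal(μ,σ), so the p-quantile of ln T is μ + z_p·σ.
ln(220) = 5.394 and ln(360) = 5.886; z_{0.5} = 0, z_{0.84} = 0.9945.
σ = (5.886 − 5.394)/(0.9945 − (0)) = 0.495.
μ = 5.394 − (0)·0.495 = 5.394.
CV = √(exp(σ²)−1) = √(exp(0.2452)−1) = 0.527.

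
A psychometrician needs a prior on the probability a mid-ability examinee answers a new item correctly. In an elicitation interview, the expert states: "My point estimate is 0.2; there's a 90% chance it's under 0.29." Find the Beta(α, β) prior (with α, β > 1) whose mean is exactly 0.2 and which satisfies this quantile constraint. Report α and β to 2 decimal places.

With mean 0.2 fixed, write α = 0.2s, β = 0.8s where s = α+β.
Need P(θ < 0.29) = 0.9 under Beta(0.2s, 0.8s). Normal approximation: (q−m)/√(m(1−m)/s) ≈ z_{0.9} = 1.28, so s ≈ 0.2·0.8·(1.28)²/(0.29−0.2)² = 32.4.
At s = 32.4: P(θ<0.29) ≈ 0.894. Adjusting to match 0.9 gives s ≈ 34.41.
So α = 0.2·34.41 ≈ 6.88, β = 0.8·34.41 ≈ 27.53.

α ≈ 6.88, β ≈ 27.53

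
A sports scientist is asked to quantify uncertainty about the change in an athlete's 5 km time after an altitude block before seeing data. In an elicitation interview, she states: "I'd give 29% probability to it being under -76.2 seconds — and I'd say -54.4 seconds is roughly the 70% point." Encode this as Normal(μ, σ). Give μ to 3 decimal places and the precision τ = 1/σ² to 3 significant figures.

The p-quantile of Normal(μ,σ) is μ + z_p·σ, with z_{0.29} = -0.5534 and z_{0.7} = 0.5244.
Eliminate σ: μ = (z₂·x₁ − z₁·x₂)/(z₂ − z₁) = (0.5244·-76.2 − (-0.5534)·-54.4)/1.078 = -65.007.
Then σ = (x₂ − x₁)/(z₂ − z₁) = (-54.4 − -76.2)/1.078 = 20.227.
Precision τ = 1/σ² = 1/20.23² = 0.00244.

μ = -65.007, τ = 0.00244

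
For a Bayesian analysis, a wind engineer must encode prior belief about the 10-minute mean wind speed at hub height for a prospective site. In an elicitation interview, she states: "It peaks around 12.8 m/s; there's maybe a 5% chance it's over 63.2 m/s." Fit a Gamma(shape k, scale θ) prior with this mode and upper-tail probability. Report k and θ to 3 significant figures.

k ≈ 1.94, θ ≈ 13.6

Gamma(k,θ) with k>1 has mode (k−1)θ, so θ = 12.8/(k−1).
Need P(X < 63.2) = 0.95 with θ tied to k this way. Start at k = 2, θ = 12.8: P(X<63.2) ≈ 0.957.
Too high — lower k to spread out. Iterating converges to k ≈ 1.94.
Then θ = 12.8/(1.94−1) ≈ 13.6.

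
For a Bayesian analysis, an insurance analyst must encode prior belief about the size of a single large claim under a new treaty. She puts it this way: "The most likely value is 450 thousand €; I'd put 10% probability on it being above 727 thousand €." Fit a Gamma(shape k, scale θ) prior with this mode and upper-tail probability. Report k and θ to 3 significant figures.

Gamma(k,θ) with k>1 has mode (k−1)θ, so θ = 450/(k−1).
Need P(X < 727) = 0.9 with θ tied to k this way. Start at k = 2, θ = 450: P(X<727) ≈ 0.480.
Too low — raise k to concentrate. Iterating converges to k ≈ 9.18.
Then θ = 450/(9.18−1) ≈ 55.

k ≈ 9.18, θ ≈ 55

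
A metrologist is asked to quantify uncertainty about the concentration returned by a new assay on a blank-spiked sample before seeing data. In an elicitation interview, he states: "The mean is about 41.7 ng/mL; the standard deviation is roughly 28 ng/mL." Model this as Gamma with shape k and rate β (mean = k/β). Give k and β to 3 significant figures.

For Gamma(k, rate β): mean = k/β, variance = k/β², so CV = 1/√k.
CV = SD/mean = 28/41.7 = 0.6715, hence k = 1/CV² = 2.22.
Then β = k/mean = 2.22/41.7 = 0.0532.

k ≈ 2.22, β ≈ 0.0532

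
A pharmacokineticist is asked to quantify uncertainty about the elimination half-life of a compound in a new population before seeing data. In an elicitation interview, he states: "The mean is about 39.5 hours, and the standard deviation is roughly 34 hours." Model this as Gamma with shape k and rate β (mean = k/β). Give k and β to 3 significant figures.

k ≈ 1.35, β ≈ 0.0342

For Gamma(k, rate β): mean = k/β, variance = k/β², so CV = 1/√k.
CV = SD/mean = 34/39.5 = 0.8608, hence k = 1/CV² = 1.35.
Then β = k/mean = 1.35/39.5 = 0.0342.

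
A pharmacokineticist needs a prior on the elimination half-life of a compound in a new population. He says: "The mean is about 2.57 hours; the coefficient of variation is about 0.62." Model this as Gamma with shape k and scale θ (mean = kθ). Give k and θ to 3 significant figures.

k ≈ 2.6, θ ≈ 0.988

For Gamma(k, scale θ): mean = kθ, variance = kθ², so CV = 1/√k.
CV = 0.62, hence k = 1/CV² = 2.6.
Then θ = mean/k = 2.57/2.6 = 0.988.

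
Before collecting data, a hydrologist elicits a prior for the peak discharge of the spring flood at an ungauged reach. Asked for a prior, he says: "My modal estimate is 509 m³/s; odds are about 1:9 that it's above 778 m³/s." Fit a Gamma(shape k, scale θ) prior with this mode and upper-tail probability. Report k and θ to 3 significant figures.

Gamma(k,θ) with k>1 has mode (k−1)θ, so θ = 509/(k−1).
Need P(X < 778) = 0.9 with θ tied to k this way. Start at k = 2, θ = 509: P(X<778) ≈ 0.452.
Too low — raise k to concentrate. Iterating converges to k ≈ 11.4.
Then θ = 509/(11.4−1) ≈ 49.1.

k ≈ 11.4, θ ≈ 49.1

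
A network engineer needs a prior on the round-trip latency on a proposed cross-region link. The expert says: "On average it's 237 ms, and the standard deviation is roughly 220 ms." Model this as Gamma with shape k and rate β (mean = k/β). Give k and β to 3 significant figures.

For Gamma(k, rate β): mean = k/β, variance = k/β², so CV = 1/√k.
CV = SD/mean = 220/237 = 0.9283, hence k = 1/CV² = 1.16.
Then β = k/mean = 1.16/237 = 0.0049.

k ≈ 1.16, β ≈ 0.0049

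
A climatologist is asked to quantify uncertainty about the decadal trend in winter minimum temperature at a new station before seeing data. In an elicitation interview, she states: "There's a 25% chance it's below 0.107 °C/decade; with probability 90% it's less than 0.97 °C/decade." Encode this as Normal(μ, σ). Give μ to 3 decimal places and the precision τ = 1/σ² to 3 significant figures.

μ = 0.405, τ = 5.14

For Normal(μ,σ), the p-quantile is μ + z_p·σ. Here z_{0.25} = -0.6745, z_{0.9} = 1.282.
So 0.107 = μ − 0.6745σ and 0.97 = μ + 1.282σ.
Subtracting: σ = (0.97 − 0.107)/(1.282 − (-0.6745)) = 0.441.
Then μ = 0.107 − (-0.6745)·0.441 = 0.405.
Precision τ = 1/σ² = 1/0.4412² = 5.14.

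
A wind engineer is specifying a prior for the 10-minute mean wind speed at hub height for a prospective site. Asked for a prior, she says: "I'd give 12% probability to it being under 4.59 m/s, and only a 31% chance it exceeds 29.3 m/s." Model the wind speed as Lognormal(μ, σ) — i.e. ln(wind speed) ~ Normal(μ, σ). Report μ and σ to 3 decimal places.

μ ≈ 2.827, σ ≈ 1.109

If T ~ Lognormal(μ,σ) then ln T ~ Normal(μ,σ), so the p-quantile of ln T is μ + z_p·σ.
ln(4.59) = 1.524 and ln(29.3) = 3.378; z_{0.12} = -1.175, z_{0.69} = 0.4959.
σ = (3.378 − 1.524)/(0.4959 − (-1.175)) = 1.109.
μ = 1.524 − (-1.175)·1.109 = 2.827.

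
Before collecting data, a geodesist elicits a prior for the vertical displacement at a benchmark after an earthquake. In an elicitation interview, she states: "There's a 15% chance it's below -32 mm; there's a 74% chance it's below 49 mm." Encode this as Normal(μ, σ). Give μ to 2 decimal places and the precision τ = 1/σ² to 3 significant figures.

μ = 17.98, τ = 0.00043

The p-quantile of Normal(μ,σ) is μ + z_p·σ, with z_{0.15} = -1.036 and z_{0.74} = 0.6433.
Eliminate σ: μ = (z₂·x₁ − z₁·x₂)/(z₂ − z₁) = (0.6433·-32 − (-1.036)·49)/1.68 = 17.98.
Then σ = (x₂ − x₁)/(z₂ − z₁) = (49 − -32)/1.68 = 48.22.
Precision τ = 1/σ² = 1/48.22² = 0.00043.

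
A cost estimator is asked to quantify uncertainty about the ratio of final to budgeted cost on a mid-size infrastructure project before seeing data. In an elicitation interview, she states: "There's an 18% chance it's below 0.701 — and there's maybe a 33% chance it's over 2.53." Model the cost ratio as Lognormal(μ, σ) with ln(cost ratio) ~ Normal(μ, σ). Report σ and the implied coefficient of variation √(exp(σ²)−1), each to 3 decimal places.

If T ~ Lognormal(μ,σ) then ln T ~ Normal(μ,σ), so the p-quantile of ln T is μ + z_p·σ.
ln(0.701) = -0.3552 and ln(2.53) = 0.9282; z_{0.18} = -0.9154, z_{0.67} = 0.4399.
σ = (0.9282 − -0.3552)/(0.4399 − (-0.9154)) = 0.947.
μ = -0.3552 − (-0.9154)·0.947 = 0.512.
CV = √(exp(σ²)−1) = √(exp(0.8968)−1) = 1.205.

σ ≈ 0.947, CV ≈ 1.205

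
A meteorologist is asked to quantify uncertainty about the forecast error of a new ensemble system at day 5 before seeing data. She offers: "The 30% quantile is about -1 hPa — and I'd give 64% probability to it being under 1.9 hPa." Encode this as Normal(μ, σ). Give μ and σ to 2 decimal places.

For Normal(μ,σ), the p-quantile is μ + z_p·σ. Here z_{0.3} = -0.5244, z_{0.64} = 0.3585.
So -1 = μ − 0.5244σ and 1.9 = μ + 0.3585σ.
Subtracting: σ = (1.9 − -1)/(0.3585 − (-0.5244)) = 3.28.
Then μ = -1 − (-0.5244)·3.28 = 0.72.

μ = 0.72, σ = 3.28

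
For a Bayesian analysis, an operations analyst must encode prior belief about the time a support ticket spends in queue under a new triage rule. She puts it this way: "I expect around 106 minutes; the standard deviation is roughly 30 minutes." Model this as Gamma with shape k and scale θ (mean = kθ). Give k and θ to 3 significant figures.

For Gamma(k, scale θ): mean = kθ, variance = kθ², so CV = 1/√k.
CV = SD/mean = 30/106 = 0.283, hence k = 1/CV² = 12.5.
Then θ = mean/k = 106/12.5 = 8.49.

k ≈ 12.5, θ ≈ 8.49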